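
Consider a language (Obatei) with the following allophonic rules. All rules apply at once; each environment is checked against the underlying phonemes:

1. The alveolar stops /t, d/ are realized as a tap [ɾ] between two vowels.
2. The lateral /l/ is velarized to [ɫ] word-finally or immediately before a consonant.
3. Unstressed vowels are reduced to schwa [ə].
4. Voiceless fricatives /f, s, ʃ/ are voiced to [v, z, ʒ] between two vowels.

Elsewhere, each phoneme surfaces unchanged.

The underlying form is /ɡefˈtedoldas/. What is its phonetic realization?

[ɡəfˈteɾəɫdəs]

/ɡ/ stays [ɡ].
/e/ meets the environment for rule 3 (in an unstressed syllable) → [ə].
/f/ — between /e/ and /t/; rule 4 does not apply here → [f].
/t/ — between /f/ and /e/; rule 1 does not apply here → [t].
/e/ (between /t/ and /d/) fails the environment for rule 3, so it stays [e].
/d/ meets the environment for rule 1 (between two vowels) → [ɾ].
/o/ — between /d/ and /l/, in an unstressed syllable — surfaces as [ə] (rule 3).
Rule 2 applies to /l/ (between /o/ and /d/: word-finally or immediately before a consonant) → [ɫ].
/d/ — between /l/ and /a/; rule 1 does not apply here → [d].
Rule 3 applies to /a/ (between /d/ and /s/: in an unstressed syllable) → [ə].
/s/ (word-final) is in the target of rule 4 but the environment (between two vowels) is not met → [s].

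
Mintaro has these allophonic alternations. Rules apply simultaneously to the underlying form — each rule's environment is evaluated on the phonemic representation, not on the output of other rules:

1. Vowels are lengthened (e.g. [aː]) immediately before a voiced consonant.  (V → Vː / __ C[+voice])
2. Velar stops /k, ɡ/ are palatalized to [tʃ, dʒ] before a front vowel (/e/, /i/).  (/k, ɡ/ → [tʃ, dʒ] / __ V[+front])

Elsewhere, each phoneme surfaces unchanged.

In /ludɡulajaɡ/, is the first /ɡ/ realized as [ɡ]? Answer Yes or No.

Yes

/ɡ/ — between /d/ and /u/; rule 2 does not apply here → [ɡ].
The actual realization is [ɡ], which matches [ɡ].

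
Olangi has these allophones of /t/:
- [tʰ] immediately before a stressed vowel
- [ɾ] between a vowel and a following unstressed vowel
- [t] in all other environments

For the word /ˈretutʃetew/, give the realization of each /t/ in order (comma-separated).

[ɾ], [t], [ɾ]

Occurrence 1 (position 3): between a vowel and an unstressed vowel → [ɾ].
Occurrence 2 (position 5): no conditioning environment matches → elsewhere allophone [t].
Occurrence 3 (position 8): between a vowel and an unstressed vowel → [ɾ].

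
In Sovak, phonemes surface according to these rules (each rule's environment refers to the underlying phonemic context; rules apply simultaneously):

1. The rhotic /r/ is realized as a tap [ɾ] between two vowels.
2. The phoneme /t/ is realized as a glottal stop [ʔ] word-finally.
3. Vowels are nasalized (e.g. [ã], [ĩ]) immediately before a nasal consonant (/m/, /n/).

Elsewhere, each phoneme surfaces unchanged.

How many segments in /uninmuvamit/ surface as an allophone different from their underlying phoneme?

Segments that undergo a rule: /u/ → [ũ] (rule 3); /i/ → [ĩ] (rule 3); /a/ → [ã] (rule 3); /t/ → [ʔ] (rule 2).
All other segments surface unchanged.

4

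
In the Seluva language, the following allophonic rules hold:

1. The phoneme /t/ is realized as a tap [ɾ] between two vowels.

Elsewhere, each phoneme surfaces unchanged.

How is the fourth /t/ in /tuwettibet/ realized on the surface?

/t/ (word-final) is in the target of rule 1 but the environment (between two vowels) is not met → [t].

[t]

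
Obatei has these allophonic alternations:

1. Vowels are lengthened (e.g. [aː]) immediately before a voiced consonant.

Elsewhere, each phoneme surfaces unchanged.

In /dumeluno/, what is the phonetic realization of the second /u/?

/u/ (between /l/ and /n/) occurs before a voiced consonant → [uː] by rule 1.

[uː]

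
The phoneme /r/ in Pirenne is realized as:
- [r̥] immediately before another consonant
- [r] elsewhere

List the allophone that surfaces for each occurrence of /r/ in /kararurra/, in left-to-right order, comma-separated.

[r], [r], [r̥], [r]

Occurrence 1 (position 3): no conditioning environment matches → elsewhere allophone [r].
Occurrence 2 (position 5): no conditioning environment matches → elsewhere allophone [r].
Occurrence 3 (position 7): immediately before another consonant → [r̥].
Occurrence 4 (position 8): no conditioning environment matches → elsewhere allophone [r].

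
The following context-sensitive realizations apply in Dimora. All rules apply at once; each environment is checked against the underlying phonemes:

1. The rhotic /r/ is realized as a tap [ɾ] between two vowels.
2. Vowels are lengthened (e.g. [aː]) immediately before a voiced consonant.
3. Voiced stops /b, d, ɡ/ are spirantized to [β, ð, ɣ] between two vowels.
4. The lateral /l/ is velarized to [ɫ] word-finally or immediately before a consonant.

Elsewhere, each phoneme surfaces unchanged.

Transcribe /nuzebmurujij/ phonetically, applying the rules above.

/n/ stays [n].
/u/ (between /n/ and /z/): before a voiced consonant, so rule 2 applies → [uː].
/z/ (between /u/ and /e/): no rule targets it → [z].
/e/ — between /z/ and /b/, before a voiced consonant — surfaces as [eː] (rule 2).
/b/ (between /e/ and /m/) fails the environment for rule 3, so it stays [b].
/m/ — not in any rule's target class → [m].
/u/ (between /m/ and /r/) occurs before a voiced consonant → [uː] by rule 2.
/r/ (between /u/ and /u/): between two vowels, so rule 1 applies → [ɾ].
/u/ — between /r/ and /j/, before a voiced consonant — surfaces as [uː] (rule 2).
/j/ — not in any rule's target class → [j].
/i/ — between /j/ and /j/, before a voiced consonant — surfaces as [iː] (rule 2).
/j/ (word-final): no rule targets it → [j].

[nuːzeːbmuːɾuːjiːj]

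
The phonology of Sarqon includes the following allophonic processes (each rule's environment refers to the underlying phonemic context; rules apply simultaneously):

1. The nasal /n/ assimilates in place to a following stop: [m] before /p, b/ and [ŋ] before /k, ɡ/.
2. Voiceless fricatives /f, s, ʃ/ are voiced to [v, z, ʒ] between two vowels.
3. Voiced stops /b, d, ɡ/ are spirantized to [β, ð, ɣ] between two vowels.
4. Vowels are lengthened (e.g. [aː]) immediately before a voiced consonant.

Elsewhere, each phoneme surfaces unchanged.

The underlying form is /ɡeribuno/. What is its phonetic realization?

[ɡeːriːβuːno]

/ɡ/ (word-initial): rule 3 targets it, but not between two vowels → unchanged [ɡ].
/e/ meets the environment for rule 4 (before a voiced consonant) → [eː].
/r/ (between /e/ and /i/) is unaffected → [r].
/i/ (between /r/ and /b/) occurs before a voiced consonant → [iː] by rule 4.
Rule 3 applies to /b/ (between /i/ and /u/: between two vowels) → [β].
/u/ (between /b/ and /n/): before a voiced consonant, so rule 4 applies → [uː].
/n/ — between /u/ and /o/; rule 1 does not apply here → [n].
/o/ (word-final) is in the target of rule 4 but the environment (before a voiced consonant) is not met → [o].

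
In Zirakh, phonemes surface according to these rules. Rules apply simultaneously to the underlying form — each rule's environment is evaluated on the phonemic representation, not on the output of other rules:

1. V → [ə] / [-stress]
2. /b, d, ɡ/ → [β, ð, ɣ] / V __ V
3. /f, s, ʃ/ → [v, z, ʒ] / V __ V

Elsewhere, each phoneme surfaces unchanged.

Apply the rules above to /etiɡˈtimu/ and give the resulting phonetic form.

Rule 1 applies to /e/ (word-initial: in an unstressed syllable) → [ə].
/i/ (between /t/ and /ɡ/) occurs in an unstressed syllable → [ə] by rule 1.
/ɡ/ (between /i/ and /t/) is in the target of rule 2 but the environment (between two vowels) is not met → [ɡ].
/i/ (between /t/ and /m/) is in the target of rule 1 but the environment (in an unstressed syllable) is not met → [i].
/u/ meets the environment for rule 1 (in an unstressed syllable) → [ə].

[ətəɡˈtimə]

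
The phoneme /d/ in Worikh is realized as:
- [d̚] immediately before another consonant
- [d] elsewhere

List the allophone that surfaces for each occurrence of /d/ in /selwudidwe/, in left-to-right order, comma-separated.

Occurrence 1 (position 6): no conditioning environment matches → elsewhere allophone [d].
Occurrence 2 (position 8): immediately before another consonant → [d̚].

[d], [d̚]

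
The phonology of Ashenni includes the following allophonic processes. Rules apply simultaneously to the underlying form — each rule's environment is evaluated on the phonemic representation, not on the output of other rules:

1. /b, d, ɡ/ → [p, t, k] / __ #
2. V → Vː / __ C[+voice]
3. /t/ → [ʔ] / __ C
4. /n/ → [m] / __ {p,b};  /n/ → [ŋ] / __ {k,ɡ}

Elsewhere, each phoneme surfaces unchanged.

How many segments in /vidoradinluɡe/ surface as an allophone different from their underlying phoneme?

5

Segments that undergo a rule: /i/ → [iː] (rule 2); /o/ → [oː] (rule 2); /a/ → [aː] (rule 2); /i/ → [iː] (rule 2); /u/ → [uː] (rule 2).
All other segments surface unchanged.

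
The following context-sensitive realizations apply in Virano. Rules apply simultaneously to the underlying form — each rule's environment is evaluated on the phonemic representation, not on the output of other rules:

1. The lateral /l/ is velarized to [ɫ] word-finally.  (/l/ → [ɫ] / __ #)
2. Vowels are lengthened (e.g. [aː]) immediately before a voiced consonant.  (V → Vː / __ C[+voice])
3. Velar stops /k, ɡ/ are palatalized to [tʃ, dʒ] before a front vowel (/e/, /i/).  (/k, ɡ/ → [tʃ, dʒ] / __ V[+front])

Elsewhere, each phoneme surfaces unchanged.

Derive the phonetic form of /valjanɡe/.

[vaːljaːndʒe]

/v/ — not in any rule's target class → [v].
Rule 2 applies to /a/ (between /v/ and /l/: before a voiced consonant) → [aː].
/l/ (between /a/ and /j/) fails the environment for rule 1, so it stays [l].
/j/ — not in any rule's target class → [j].
Rule 2 applies to /a/ (between /j/ and /n/: before a voiced consonant) → [aː].
/n/ stays [n].
Rule 3 applies to /ɡ/ (between /n/ and /e/: before a front vowel) → [dʒ].
/e/ (word-final) fails the environment for rule 2, so it stays [e].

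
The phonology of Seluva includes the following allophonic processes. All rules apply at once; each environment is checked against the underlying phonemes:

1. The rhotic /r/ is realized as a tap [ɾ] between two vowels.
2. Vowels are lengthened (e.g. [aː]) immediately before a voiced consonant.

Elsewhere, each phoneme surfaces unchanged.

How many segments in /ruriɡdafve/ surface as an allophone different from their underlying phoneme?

3

Segments that undergo a rule: /u/ → [uː] (rule 2); /r/ → [ɾ] (rule 1); /i/ → [iː] (rule 2).
All other segments surface unchanged.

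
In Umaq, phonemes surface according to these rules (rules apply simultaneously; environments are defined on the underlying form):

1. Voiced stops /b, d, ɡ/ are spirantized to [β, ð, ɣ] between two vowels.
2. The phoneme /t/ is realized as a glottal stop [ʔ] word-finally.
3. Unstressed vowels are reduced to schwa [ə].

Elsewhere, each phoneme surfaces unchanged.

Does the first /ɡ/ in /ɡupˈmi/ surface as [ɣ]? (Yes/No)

/ɡ/ (word-initial) fails the environment for rule 1, so it stays [ɡ].
The actual realization is [ɡ], not [ɣ].

No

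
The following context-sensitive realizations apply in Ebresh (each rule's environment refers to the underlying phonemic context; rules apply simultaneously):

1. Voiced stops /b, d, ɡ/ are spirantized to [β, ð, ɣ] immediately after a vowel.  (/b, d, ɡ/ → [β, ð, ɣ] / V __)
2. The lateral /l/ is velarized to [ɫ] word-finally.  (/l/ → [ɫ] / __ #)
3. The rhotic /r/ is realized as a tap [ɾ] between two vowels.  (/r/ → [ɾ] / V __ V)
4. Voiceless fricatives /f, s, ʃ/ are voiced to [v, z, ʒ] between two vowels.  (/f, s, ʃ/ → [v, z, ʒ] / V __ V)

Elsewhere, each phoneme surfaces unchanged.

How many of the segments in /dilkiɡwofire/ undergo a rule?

Segments that undergo a rule: /ɡ/ → [ɣ] (rule 1); /f/ → [v] (rule 4); /r/ → [ɾ] (rule 3).
All other segments surface unchanged.

3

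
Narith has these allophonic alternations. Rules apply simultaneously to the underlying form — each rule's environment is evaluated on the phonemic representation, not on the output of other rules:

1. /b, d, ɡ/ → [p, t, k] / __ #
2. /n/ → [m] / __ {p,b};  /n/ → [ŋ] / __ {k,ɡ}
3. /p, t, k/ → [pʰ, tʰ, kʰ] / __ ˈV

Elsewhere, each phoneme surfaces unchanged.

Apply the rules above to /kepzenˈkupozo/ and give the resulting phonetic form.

/k/ (word-initial) is in the target of rule 3 but the environment (immediately before a stressed vowel) is not met → [k].
/e/ stays [e].
/p/ (between /e/ and /z/) is in the target of rule 3 but the environment (immediately before a stressed vowel) is not met → [p].
/z/ — not in any rule's target class → [z].
/e/ — not in any rule's target class → [e].
/n/ — between /e/ and /k/, before a labial or velar stop — surfaces as [ŋ] (rule 2).
/k/ — between /n/ and /u/, immediately before a stressed vowel — surfaces as [kʰ] (rule 3).
/u/ stays [u].
/p/ (between /u/ and /o/): rule 3 targets it, but not immediately before a stressed vowel → unchanged [p].
/o/ (between /p/ and /z/): no rule targets it → [o].
/z/ stays [z].
/o/ stays [o].

[kepzeŋˈkʰupozo]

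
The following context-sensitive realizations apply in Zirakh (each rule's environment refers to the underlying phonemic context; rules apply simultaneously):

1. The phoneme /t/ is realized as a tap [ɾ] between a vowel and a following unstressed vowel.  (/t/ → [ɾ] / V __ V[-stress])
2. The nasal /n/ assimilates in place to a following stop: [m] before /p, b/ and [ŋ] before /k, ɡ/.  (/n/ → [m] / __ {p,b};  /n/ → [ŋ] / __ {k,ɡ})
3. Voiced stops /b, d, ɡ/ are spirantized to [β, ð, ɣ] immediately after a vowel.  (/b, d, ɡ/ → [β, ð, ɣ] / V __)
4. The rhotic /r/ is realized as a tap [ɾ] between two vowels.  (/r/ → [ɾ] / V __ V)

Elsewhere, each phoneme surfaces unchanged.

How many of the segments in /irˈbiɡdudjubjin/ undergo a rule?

3

Segments that undergo a rule: /ɡ/ → [ɣ] (rule 3); /d/ → [ð] (rule 3); /b/ → [β] (rule 3).
All other segments surface unchanged.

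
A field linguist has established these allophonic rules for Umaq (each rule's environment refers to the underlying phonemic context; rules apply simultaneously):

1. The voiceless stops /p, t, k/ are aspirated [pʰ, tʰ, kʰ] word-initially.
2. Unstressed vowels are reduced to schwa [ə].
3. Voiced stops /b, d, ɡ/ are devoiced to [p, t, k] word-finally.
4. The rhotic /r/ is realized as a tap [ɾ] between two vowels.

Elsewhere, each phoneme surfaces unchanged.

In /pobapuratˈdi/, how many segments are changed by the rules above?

6

Segments that undergo a rule: /p/ → [pʰ] (rule 1); /o/ → [ə] (rule 2); /a/ → [ə] (rule 2); /u/ → [ə] (rule 2); /r/ → [ɾ] (rule 4); /a/ → [ə] (rule 2).
All other segments surface unchanged.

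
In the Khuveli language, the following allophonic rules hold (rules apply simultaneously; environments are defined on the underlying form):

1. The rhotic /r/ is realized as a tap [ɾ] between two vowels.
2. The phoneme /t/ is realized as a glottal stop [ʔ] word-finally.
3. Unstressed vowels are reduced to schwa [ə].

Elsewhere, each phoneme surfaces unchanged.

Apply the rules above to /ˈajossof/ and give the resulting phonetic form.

/a/ (word-initial) is in the target of rule 3 but the environment (in an unstressed syllable) is not met → [a].
/o/ (between /j/ and /s/): in an unstressed syllable, so rule 3 applies → [ə].
/o/ (between /s/ and /f/) occurs in an unstressed syllable → [ə] by rule 3.

[ˈajəssəf]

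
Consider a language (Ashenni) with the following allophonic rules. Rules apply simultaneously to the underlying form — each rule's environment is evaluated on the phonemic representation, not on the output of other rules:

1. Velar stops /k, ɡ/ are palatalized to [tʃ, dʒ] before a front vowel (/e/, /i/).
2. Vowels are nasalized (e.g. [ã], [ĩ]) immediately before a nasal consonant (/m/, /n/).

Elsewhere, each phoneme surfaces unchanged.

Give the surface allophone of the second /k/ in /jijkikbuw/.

[k]

/k/ — between /i/ and /b/; rule 1 does not apply here → [k].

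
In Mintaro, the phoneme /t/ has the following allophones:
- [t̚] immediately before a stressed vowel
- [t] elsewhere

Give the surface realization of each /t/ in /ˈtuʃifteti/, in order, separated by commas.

Occurrence 1 (position 1): immediately before a stressed vowel → [t̚].
Occurrence 2 (position 6): no conditioning environment matches → elsewhere allophone [t].
Occurrence 3 (position 8): no conditioning environment matches → elsewhere allophone [t].

[t̚], [t], [t]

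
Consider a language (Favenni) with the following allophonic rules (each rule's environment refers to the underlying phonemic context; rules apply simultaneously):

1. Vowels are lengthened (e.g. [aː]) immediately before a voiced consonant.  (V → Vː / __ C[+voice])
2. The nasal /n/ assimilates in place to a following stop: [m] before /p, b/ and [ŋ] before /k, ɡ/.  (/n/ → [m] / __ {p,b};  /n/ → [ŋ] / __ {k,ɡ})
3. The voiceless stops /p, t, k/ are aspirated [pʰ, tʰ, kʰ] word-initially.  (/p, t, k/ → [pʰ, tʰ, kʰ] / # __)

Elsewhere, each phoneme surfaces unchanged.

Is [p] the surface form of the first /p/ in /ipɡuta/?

/p/ (between /i/ and /ɡ/) fails the environment for rule 3, so it stays [p].
The actual realization is [p], which matches [p].

Yes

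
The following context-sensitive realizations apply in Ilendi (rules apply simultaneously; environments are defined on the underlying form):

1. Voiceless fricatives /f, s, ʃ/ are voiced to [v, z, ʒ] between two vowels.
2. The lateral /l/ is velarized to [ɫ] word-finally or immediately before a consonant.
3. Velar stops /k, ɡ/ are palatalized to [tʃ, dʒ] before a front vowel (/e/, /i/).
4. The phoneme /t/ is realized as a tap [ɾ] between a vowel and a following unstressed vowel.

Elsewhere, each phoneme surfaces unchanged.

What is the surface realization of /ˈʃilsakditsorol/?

[ˈʃiɫsakditsoroɫ]

/ʃ/ (word-initial) is in the target of rule 1 but the environment (between two vowels) is not met → [ʃ].
/i/ (between /ʃ/ and /l/) is unaffected → [i].
/l/ meets the environment for rule 2 (word-finally or immediately before a consonant) → [ɫ].
/s/ — between /l/ and /a/; rule 1 does not apply here → [s].
/a/ (between /s/ and /k/): no rule targets it → [a].
/k/ (between /a/ and /d/): rule 3 targets it, but not before a front vowel → unchanged [k].
/d/ — not in any rule's target class → [d].
/i/ stays [i].
/t/ (between /i/ and /s/) is in the target of rule 4 but the environment (between a vowel and a following unstressed vowel) is not met → [t].
/s/ (between /t/ and /o/) fails the environment for rule 1, so it stays [s].
/o/ (between /s/ and /r/): no rule targets it → [o].
/r/ (between /o/ and /o/): no rule targets it → [r].
/o/ (between /r/ and /l/) is unaffected → [o].
/l/ (word-final) occurs word-finally or immediately before a consonant → [ɫ] by rule 2.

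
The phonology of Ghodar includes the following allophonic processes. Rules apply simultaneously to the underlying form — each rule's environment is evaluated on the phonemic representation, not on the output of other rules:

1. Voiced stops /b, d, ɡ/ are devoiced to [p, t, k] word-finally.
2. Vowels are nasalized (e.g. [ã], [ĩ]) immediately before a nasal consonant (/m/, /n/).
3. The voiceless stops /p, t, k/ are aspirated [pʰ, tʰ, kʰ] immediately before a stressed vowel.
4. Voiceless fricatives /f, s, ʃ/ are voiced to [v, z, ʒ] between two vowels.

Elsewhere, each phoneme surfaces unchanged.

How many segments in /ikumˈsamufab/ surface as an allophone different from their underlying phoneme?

4

Segments that undergo a rule: /u/ → [ũ] (rule 2); /a/ → [ã] (rule 2); /f/ → [v] (rule 4); /b/ → [p] (rule 1).
All other segments surface unchanged.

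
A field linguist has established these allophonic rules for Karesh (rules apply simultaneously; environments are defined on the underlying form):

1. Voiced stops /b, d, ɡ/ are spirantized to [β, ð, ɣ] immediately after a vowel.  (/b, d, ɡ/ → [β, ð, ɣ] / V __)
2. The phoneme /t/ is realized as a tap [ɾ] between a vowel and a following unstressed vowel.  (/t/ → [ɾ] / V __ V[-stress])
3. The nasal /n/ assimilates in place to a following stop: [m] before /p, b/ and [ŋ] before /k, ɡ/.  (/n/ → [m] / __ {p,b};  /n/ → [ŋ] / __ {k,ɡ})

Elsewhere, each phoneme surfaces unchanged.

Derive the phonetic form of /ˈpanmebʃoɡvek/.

[ˈpanmeβʃoɣvek]

/n/ — between /a/ and /m/; rule 3 does not apply here → [n].
/b/ — between /e/ and /ʃ/, immediately after a vowel — surfaces as [β] (rule 1).
/ɡ/ (between /o/ and /v/): immediately after a vowel, so rule 1 applies → [ɣ].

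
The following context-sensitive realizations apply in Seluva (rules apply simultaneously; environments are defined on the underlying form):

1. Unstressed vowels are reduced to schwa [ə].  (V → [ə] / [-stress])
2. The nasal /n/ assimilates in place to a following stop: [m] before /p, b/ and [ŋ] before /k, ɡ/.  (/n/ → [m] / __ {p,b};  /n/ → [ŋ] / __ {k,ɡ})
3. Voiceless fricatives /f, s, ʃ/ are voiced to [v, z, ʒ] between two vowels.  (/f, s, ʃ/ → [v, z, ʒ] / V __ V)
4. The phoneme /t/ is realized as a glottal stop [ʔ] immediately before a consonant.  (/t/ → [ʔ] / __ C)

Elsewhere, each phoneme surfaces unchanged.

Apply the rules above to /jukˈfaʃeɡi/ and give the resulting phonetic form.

/j/ (word-initial): no rule targets it → [j].
/u/ meets the environment for rule 1 (in an unstressed syllable) → [ə].
/k/ stays [k].
/f/ (between /k/ and /a/): rule 3 targets it, but not between two vowels → unchanged [f].
/a/ (between /f/ and /ʃ/) fails the environment for rule 1, so it stays [a].
Rule 3 applies to /ʃ/ (between /a/ and /e/: between two vowels) → [ʒ].
/e/ — between /ʃ/ and /ɡ/, in an unstressed syllable — surfaces as [ə] (rule 1).
/ɡ/ — not in any rule's target class → [ɡ].
/i/ (word-final) occurs in an unstressed syllable → [ə] by rule 1.

[jəkˈfaʒəɡə]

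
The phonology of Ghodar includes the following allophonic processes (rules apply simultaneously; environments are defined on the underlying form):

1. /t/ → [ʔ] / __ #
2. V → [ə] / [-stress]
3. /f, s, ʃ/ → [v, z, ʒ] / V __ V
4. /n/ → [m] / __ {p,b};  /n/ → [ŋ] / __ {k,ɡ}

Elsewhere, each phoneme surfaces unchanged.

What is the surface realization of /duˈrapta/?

/d/ stays [d].
/u/ (between /d/ and /r/) occurs in an unstressed syllable → [ə] by rule 2.
/r/ stays [r].
/a/ (between /r/ and /p/) is in the target of rule 2 but the environment (in an unstressed syllable) is not met → [a].
/p/ (between /a/ and /t/) is unaffected → [p].
/t/ (between /p/ and /a/) is in the target of rule 1 but the environment (word-finally) is not met → [t].
Rule 2 applies to /a/ (word-final: in an unstressed syllable) → [ə].

[dəˈraptə]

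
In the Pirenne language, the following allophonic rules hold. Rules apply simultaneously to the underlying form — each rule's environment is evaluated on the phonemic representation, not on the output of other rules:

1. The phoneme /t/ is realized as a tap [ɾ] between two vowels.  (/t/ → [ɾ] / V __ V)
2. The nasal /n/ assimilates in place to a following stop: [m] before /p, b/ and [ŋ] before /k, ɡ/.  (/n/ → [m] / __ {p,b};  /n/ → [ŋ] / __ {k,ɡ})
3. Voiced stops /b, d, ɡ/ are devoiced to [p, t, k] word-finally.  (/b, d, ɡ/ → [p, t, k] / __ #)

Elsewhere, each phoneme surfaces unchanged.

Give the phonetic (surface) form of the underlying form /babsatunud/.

/b/ (word-initial): rule 3 targets it, but not word-finally → unchanged [b].
/a/ stays [a].
/b/ (between /a/ and /s/) is in the target of rule 3 but the environment (word-finally) is not met → [b].
/s/ — not in any rule's target class → [s].
/a/ stays [a].
/t/ (between /a/ and /u/): between two vowels, so rule 1 applies → [ɾ].
/u/ (between /t/ and /n/) is unaffected → [u].
/n/ (between /u/ and /u/) fails the environment for rule 2, so it stays [n].
/u/ stays [u].
/d/ (word-final) occurs word-finally → [t] by rule 3.

[babsaɾunut]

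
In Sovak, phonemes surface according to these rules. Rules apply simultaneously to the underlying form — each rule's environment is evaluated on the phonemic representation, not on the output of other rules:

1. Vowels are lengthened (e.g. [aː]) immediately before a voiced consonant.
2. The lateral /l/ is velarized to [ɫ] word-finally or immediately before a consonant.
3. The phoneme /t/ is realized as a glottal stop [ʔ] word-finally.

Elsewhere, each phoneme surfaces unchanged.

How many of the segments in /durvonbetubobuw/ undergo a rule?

Segments that undergo a rule: /u/ → [uː] (rule 1); /o/ → [oː] (rule 1); /u/ → [uː] (rule 1); /o/ → [oː] (rule 1); /u/ → [uː] (rule 1).
All other segments surface unchanged.

5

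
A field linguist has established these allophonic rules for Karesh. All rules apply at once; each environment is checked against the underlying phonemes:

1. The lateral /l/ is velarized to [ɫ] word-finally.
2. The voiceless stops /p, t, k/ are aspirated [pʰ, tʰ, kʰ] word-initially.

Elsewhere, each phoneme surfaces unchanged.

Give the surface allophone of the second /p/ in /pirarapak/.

[p]

/p/ (between /a/ and /a/): rule 2 targets it, but not word-initially → unchanged [p].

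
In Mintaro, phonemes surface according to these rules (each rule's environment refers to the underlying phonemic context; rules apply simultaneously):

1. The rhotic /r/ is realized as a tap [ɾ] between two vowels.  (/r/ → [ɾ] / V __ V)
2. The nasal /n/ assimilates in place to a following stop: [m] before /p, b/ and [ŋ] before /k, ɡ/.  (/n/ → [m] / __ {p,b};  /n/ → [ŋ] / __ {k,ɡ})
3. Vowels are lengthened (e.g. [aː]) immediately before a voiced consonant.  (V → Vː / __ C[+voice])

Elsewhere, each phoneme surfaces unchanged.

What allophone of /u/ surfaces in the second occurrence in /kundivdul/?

[uː]

Rule 3 applies to /u/ (between /d/ and /l/: before a voiced consonant) → [uː].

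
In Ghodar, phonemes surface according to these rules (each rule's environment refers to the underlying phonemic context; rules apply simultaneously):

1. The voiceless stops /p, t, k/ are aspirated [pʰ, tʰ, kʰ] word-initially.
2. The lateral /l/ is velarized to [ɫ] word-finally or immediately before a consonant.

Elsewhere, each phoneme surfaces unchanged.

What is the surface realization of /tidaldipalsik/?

[tʰidaɫdipaɫsik]

Rule 1 applies to /t/ (word-initial: word-initially) → [tʰ].
/i/ (between /t/ and /d/) is unaffected → [i].
/d/ (between /i/ and /a/) is unaffected → [d].
/a/ (between /d/ and /l/) is unaffected → [a].
Rule 2 applies to /l/ (between /a/ and /d/: word-finally or immediately before a consonant) → [ɫ].
/d/ — not in any rule's target class → [d].
/i/ (between /d/ and /p/) is unaffected → [i].
/p/ (between /i/ and /a/) fails the environment for rule 1, so it stays [p].
/a/ — not in any rule's target class → [a].
/l/ (between /a/ and /s/): word-finally or immediately before a consonant, so rule 2 applies → [ɫ].
/s/ — not in any rule's target class → [s].
/i/ (between /s/ and /k/) is unaffected → [i].
/k/ (word-final) fails the environment for rule 1, so it stays [k].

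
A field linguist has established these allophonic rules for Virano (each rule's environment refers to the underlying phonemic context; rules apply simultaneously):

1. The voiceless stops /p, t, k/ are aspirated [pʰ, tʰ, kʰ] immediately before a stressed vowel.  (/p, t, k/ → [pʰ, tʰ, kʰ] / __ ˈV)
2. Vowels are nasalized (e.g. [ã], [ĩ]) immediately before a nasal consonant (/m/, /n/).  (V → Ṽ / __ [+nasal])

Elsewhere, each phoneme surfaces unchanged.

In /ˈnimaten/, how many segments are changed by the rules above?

2

Segments that undergo a rule: /i/ → [ĩ] (rule 2); /e/ → [ẽ] (rule 2).
All other segments surface unchanged.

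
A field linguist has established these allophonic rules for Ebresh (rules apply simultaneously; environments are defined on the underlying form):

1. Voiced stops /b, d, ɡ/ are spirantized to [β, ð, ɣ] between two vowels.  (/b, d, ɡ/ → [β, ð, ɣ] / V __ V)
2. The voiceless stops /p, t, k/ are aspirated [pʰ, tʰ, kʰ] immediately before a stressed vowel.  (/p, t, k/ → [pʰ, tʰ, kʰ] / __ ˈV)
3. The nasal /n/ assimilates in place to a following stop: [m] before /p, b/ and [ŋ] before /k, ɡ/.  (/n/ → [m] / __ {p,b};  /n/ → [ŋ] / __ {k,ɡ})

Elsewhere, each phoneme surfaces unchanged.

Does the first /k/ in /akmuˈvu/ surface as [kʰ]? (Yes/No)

No

/k/ (between /a/ and /m/) fails the environment for rule 2, so it stays [k].
The actual realization is [k], not [kʰ].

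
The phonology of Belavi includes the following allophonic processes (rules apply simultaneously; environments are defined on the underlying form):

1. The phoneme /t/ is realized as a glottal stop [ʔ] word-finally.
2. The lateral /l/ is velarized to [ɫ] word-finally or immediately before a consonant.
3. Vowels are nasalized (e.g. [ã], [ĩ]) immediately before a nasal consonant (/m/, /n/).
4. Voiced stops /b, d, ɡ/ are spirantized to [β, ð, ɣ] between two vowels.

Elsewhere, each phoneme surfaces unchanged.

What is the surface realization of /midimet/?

[miðĩmeʔ]

/m/ (word-initial) is unaffected → [m].
/i/ (between /m/ and /d/) is in the target of rule 3 but the environment (before a nasal consonant) is not met → [i].
/d/ meets the environment for rule 4 (between two vowels) → [ð].
/i/ (between /d/ and /m/) occurs before a nasal consonant → [ĩ] by rule 3.
/m/ stays [m].
/e/ (between /m/ and /t/) fails the environment for rule 3, so it stays [e].
/t/ — word-final, word-finally — surfaces as [ʔ] (rule 1).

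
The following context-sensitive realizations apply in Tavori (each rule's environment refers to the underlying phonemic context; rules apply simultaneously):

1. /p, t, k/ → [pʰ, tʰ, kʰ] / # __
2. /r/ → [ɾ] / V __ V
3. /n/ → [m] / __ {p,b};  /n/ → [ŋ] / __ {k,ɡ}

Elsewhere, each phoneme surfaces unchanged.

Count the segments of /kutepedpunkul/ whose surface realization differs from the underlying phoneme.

2

Segments that undergo a rule: /k/ → [kʰ] (rule 1); /n/ → [ŋ] (rule 3).
All other segments surface unchanged.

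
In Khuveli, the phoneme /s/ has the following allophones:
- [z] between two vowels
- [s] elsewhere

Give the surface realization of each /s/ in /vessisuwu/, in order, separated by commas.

[s], [s], [z]

Occurrence 1 (position 3): no conditioning environment matches → elsewhere allophone [s].
Occurrence 2 (position 4): no conditioning environment matches → elsewhere allophone [s].
Occurrence 3 (position 6): between two vowels → [z].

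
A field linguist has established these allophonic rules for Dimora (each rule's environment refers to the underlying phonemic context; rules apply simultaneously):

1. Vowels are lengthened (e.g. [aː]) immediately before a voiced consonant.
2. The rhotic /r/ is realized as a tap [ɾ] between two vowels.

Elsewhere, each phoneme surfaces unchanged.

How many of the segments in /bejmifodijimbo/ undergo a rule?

4

Segments that undergo a rule: /e/ → [eː] (rule 1); /o/ → [oː] (rule 1); /i/ → [iː] (rule 1); /i/ → [iː] (rule 1).
All other segments surface unchanged.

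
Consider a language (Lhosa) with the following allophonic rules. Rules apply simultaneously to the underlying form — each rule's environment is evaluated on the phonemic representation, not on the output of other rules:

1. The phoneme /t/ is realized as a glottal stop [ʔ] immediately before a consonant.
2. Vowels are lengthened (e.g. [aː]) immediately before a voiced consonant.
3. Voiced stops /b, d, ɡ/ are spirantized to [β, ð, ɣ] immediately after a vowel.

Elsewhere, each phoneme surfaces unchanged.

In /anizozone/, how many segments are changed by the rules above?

Segments that undergo a rule: /a/ → [aː] (rule 2); /i/ → [iː] (rule 2); /o/ → [oː] (rule 2); /o/ → [oː] (rule 2).
All other segments surface unchanged.

4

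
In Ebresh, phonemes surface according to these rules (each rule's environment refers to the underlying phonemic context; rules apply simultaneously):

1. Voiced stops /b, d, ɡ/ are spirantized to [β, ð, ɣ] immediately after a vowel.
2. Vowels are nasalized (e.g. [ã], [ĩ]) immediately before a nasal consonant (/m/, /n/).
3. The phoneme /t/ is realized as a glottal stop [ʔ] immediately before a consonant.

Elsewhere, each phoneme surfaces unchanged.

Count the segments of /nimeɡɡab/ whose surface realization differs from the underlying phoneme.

Segments that undergo a rule: /i/ → [ĩ] (rule 2); /ɡ/ → [ɣ] (rule 1); /b/ → [β] (rule 1).
All other segments surface unchanged.

3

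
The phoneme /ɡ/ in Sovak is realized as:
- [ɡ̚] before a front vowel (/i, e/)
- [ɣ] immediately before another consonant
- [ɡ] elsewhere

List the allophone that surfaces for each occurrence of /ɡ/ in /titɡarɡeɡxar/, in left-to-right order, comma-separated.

[ɡ], [ɡ̚], [ɣ]

Occurrence 1 (position 4): no conditioning environment matches → elsewhere allophone [ɡ].
Occurrence 2 (position 7): before a front vowel (/i, e/) → [ɡ̚].
Occurrence 3 (position 9): immediately before another consonant → [ɣ].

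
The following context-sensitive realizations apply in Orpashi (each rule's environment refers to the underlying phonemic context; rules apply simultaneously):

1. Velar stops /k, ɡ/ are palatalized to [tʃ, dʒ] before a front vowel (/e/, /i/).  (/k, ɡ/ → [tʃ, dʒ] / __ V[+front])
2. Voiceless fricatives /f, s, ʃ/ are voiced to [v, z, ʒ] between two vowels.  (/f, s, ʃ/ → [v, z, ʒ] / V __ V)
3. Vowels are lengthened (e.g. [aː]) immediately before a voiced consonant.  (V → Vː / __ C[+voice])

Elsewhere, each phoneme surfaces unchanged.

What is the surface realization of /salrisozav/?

/s/ — word-initial; rule 2 does not apply here → [s].
Rule 3 applies to /a/ (between /s/ and /l/: before a voiced consonant) → [aː].
/l/ (between /a/ and /r/): no rule targets it → [l].
/r/ (between /l/ and /i/) is unaffected → [r].
/i/ (between /r/ and /s/) fails the environment for rule 3, so it stays [i].
Rule 2 applies to /s/ (between /i/ and /o/: between two vowels) → [z].
/o/ (between /s/ and /z/): before a voiced consonant, so rule 3 applies → [oː].
/z/ — not in any rule's target class → [z].
/a/ meets the environment for rule 3 (before a voiced consonant) → [aː].
/v/ — not in any rule's target class → [v].

[saːlrizoːzaːv]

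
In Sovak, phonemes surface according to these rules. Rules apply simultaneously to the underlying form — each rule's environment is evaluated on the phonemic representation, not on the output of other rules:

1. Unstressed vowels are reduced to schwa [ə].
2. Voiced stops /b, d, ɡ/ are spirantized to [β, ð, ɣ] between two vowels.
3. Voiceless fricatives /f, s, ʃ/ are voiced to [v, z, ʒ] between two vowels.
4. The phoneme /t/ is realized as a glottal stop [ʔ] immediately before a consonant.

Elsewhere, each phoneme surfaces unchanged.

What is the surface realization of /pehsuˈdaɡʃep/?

/p/ (word-initial) is unaffected → [p].
/e/ (between /p/ and /h/): in an unstressed syllable, so rule 1 applies → [ə].
/h/ stays [h].
/s/ — between /h/ and /u/; rule 3 does not apply here → [s].
/u/ — between /s/ and /d/, in an unstressed syllable — surfaces as [ə] (rule 1).
/d/ meets the environment for rule 2 (between two vowels) → [ð].
/a/ — between /d/ and /ɡ/; rule 1 does not apply here → [a].
/ɡ/ (between /a/ and /ʃ/) fails the environment for rule 2, so it stays [ɡ].
/ʃ/ (between /ɡ/ and /e/) fails the environment for rule 3, so it stays [ʃ].
/e/ — between /ʃ/ and /p/, in an unstressed syllable — surfaces as [ə] (rule 1).
/p/ (word-final): no rule targets it → [p].

[pəhsəˈðaɡʃəp]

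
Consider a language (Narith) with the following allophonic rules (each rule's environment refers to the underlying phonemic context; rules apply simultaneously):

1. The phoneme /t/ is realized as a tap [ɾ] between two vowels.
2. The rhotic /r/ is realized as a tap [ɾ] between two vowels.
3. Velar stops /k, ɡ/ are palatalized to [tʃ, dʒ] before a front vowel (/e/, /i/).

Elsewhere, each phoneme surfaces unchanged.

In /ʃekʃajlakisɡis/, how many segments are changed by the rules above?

Segments that undergo a rule: /k/ → [tʃ] (rule 3); /ɡ/ → [dʒ] (rule 3).
All other segments surface unchanged.

2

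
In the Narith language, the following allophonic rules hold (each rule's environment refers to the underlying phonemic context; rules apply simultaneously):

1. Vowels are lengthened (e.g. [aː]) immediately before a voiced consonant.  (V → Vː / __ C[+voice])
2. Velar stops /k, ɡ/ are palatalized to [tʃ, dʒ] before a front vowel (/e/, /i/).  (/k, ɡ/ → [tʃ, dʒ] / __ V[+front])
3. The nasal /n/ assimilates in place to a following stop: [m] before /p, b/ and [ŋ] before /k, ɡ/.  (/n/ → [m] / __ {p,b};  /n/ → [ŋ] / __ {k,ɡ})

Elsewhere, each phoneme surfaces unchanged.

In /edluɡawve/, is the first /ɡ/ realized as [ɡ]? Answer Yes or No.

/ɡ/ (between /u/ and /a/) is in the target of rule 2 but the environment (before a front vowel) is not met → [ɡ].
The actual realization is [ɡ], which matches [ɡ].

Yes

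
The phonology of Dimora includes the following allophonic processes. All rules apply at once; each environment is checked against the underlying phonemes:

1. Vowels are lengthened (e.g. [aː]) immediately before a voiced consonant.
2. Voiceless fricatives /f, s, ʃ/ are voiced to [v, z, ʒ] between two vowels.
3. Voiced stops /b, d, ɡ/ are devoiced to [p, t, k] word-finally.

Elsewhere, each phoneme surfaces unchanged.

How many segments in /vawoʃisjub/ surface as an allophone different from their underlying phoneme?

Segments that undergo a rule: /a/ → [aː] (rule 1); /ʃ/ → [ʒ] (rule 2); /u/ → [uː] (rule 1); /b/ → [p] (rule 3).
All other segments surface unchanged.

4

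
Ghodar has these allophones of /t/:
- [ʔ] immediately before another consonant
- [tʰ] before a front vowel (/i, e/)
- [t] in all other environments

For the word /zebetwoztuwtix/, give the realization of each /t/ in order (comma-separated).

Occurrence 1 (position 5): immediately before another consonant → [ʔ].
Occurrence 2 (position 9): no conditioning environment matches → elsewhere allophone [t].
Occurrence 3 (position 12): before a front vowel (/i, e/) → [tʰ].

[ʔ], [t], [tʰ]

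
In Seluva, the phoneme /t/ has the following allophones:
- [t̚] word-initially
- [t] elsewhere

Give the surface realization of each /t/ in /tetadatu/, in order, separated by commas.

[t̚], [t], [t]

Occurrence 1 (position 1): word-initially → [t̚].
Occurrence 2 (position 3): no conditioning environment matches → elsewhere allophone [t].
Occurrence 3 (position 7): no conditioning environment matches → elsewhere allophone [t].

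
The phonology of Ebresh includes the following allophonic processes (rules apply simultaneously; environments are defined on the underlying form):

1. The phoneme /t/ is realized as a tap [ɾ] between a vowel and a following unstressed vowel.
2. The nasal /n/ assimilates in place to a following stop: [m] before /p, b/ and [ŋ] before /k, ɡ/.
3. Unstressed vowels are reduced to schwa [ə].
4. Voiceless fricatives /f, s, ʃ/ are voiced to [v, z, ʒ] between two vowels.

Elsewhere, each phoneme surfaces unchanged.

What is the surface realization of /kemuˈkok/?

Rule 3 applies to /e/ (between /k/ and /m/: in an unstressed syllable) → [ə].
/u/ (between /m/ and /k/): in an unstressed syllable, so rule 3 applies → [ə].
/o/ — between /k/ and /k/; rule 3 does not apply here → [o].

[kəməˈkok]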